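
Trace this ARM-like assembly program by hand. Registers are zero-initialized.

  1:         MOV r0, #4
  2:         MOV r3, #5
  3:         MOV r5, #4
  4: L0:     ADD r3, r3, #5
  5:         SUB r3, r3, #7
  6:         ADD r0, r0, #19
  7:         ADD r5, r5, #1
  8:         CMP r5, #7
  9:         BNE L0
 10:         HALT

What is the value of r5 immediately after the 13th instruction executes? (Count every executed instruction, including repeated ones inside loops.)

r0=4
r3=5
r5=4
r3=5+5=10
r3=10-7=3
r0=4+19=23
r5=4+1=5
CMP r5, #7  (cmp 5,7)
BNE L0: taken
r3=3+5=8
r3=8-7=1
r0=23+19=42
r5=5+1=6
After step 13: r5 = 6.

6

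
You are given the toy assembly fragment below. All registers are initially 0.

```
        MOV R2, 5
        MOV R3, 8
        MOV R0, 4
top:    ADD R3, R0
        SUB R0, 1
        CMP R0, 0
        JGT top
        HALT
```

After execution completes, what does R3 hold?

R2=5
R3=8
R0=4
R3=8+4=12
R0=4-1=3
CMP R0, 0  (cmp 3,0)
JGT top: taken
R3=12+3=15
R0=3-1=2
CMP R0, 0  (cmp 2,0)
JGT top: taken
R3=15+2=17
R0=2-1=1
CMP R0, 0  (cmp 1,0)
JGT top: taken
R3=17+1=18
R0=1-1=0
CMP R0, 0  (cmp 0,0)
JGT top: not taken
halt.

18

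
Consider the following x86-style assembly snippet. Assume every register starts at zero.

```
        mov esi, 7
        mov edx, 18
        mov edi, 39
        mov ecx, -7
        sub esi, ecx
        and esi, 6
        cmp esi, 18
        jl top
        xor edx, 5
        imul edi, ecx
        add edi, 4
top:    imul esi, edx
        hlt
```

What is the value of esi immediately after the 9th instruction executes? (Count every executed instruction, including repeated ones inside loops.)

108

after mov esi, 7: esi=7
after mov edx, 18: edx=18
after mov edi, 39: edi=39
after mov ecx, -7: ecx=-7
after sub esi, ecx: esi=7-(-7)=14
after and esi, 6: esi=14&6=6
cmp esi, 18  (cmp 6,18)
jl top: taken
after imul esi, edx: esi=6*18=108
After step 9: esi = 108.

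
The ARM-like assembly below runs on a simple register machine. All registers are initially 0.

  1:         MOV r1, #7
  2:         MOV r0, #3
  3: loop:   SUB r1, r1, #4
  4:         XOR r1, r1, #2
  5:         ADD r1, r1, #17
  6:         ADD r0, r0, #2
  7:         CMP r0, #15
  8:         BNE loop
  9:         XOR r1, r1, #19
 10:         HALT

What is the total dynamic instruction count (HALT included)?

40

r1=7
r0=3
r1=7-4=3
r1=3^2=1
r1=1+17=18
r0=3+2=5
CMP r0, #15  (cmp 5,15)
BNE loop: taken
r1=18-4=14
r1=14^2=12
r1=12+17=29
r0=5+2=7
CMP r0, #15  (cmp 7,15)
BNE loop: taken
r1=29-4=25
r1=25^2=27
r1=27+17=44
r0=7+2=9
CMP r0, #15  (cmp 9,15)
BNE loop: taken
r1=44-4=40
r1=40^2=42
r1=42+17=59
r0=9+2=11
CMP r0, #15  (cmp 11,15)
BNE loop: taken
r1=59-4=55
r1=55^2=53
r1=53+17=70
r0=11+2=13
CMP r0, #15  (cmp 13,15)
BNE loop: taken
r1=70-4=66
r1=66^2=64
r1=64+17=81
r0=13+2=15
CMP r0, #15  (cmp 15,15)
BNE loop: not taken
r1=81^19=66
halt.
Total executed instructions: 40.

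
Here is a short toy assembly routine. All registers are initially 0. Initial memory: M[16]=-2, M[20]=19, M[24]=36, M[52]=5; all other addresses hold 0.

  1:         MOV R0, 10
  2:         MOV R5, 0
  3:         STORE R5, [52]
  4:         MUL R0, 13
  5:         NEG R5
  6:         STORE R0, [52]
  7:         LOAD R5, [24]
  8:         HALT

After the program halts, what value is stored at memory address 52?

130

MOV R0, 10 → R0=10
MOV R5, 0 → R5=0
STORE R5, [52] → M[52]=0
MUL R0, 13 → R0=10*13=130
NEG R5 → R5=-(0)=0
STORE R0, [52] → M[52]=130
LOAD R5, [24] → R5=M[24]=36
halt.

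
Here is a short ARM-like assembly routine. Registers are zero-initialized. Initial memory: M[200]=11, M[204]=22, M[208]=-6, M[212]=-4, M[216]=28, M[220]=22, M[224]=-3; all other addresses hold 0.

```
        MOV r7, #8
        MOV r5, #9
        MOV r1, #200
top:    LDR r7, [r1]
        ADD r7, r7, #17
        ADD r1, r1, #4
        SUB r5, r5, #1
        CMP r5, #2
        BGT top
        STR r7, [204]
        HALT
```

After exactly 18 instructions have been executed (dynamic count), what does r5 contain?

r7=8
r5=9
r1=200
r7=M[200]=11
r7=11+17=28
r1=200+4=204
r5=9-1=8
CMP r5, #2  (cmp 8,2)
BGT top: taken
r7=M[204]=22
r7=22+17=39
r1=204+4=208
r5=8-1=7
CMP r5, #2  (cmp 7,2)
BGT top: taken
r7=M[208]=-6
r7=(-6)+17=11
r1=208+4=212
After step 18: r5 = 7.

7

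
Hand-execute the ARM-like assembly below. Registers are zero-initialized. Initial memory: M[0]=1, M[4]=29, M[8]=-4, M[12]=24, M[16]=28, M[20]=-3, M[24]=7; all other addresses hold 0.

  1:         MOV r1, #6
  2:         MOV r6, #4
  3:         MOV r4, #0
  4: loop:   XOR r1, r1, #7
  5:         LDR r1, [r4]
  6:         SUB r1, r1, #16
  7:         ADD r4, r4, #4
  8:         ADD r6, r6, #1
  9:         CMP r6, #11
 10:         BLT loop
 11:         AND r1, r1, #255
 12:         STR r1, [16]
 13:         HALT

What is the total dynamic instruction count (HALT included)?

55

after MOV r1, #6: r1=6
after MOV r6, #4: r6=4
after MOV r4, #0: r4=0
after XOR r1, r1, #7: r1=6^7=1
after LDR r1, [r4]: r1=M[0]=1
after SUB r1, r1, #16: r1=1-16=-15
after ADD r4, r4, #4: r4=0+4=4
after ADD r6, r6, #1: r6=4+1=5
CMP r6, #11  (cmp 5,11)
BLT loop: taken
after XOR r1, r1, #7: r1=(-15)^7=-10
after LDR r1, [r4]: r1=M[4]=29
after SUB r1, r1, #16: r1=29-16=13
after ADD r4, r4, #4: r4=4+4=8
after ADD r6, r6, #1: r6=5+1=6
CMP r6, #11  (cmp 6,11)
BLT loop: taken
after XOR r1, r1, #7: r1=13^7=10
after LDR r1, [r4]: r1=M[8]=-4
after SUB r1, r1, #16: r1=(-4)-16=-20
after ADD r4, r4, #4: r4=8+4=12
after ADD r6, r6, #1: r6=6+1=7
CMP r6, #11  (cmp 7,11)
BLT loop: taken
after XOR r1, r1, #7: r1=(-20)^7=-21
after LDR r1, [r4]: r1=M[12]=24
after SUB r1, r1, #16: r1=24-16=8
after ADD r4, r4, #4: r4=12+4=16
after ADD r6, r6, #1: r6=7+1=8
CMP r6, #11  (cmp 8,11)
BLT loop: taken
after XOR r1, r1, #7: r1=8^7=15
after LDR r1, [r4]: r1=M[16]=28
after SUB r1, r1, #16: r1=28-16=12
after ADD r4, r4, #4: r4=16+4=20
after ADD r6, r6, #1: r6=8+1=9
CMP r6, #11  (cmp 9,11)
BLT loop: taken
after XOR r1, r1, #7: r1=12^7=11
after LDR r1, [r4]: r1=M[20]=-3
after SUB r1, r1, #16: r1=(-3)-16=-19
after ADD r4, r4, #4: r4=20+4=24
after ADD r6, r6, #1: r6=9+1=10
CMP r6, #11  (cmp 10,11)
BLT loop: taken
after XOR r1, r1, #7: r1=(-19)^7=-22
after LDR r1, [r4]: r1=M[24]=7
after SUB r1, r1, #16: r1=7-16=-9
after ADD r4, r4, #4: r4=24+4=28
after ADD r6, r6, #1: r6=10+1=11
CMP r6, #11  (cmp 11,11)
BLT loop: not taken
after AND r1, r1, #255: r1=(-9)&255=247
STR r1, [16] → M[16]=247
halt.
Total executed instructions: 55.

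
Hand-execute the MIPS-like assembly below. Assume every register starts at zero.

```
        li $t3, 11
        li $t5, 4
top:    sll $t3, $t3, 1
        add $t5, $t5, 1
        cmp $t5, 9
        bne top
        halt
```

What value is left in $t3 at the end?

352

$t3=11
$t5=4
$t3=11<<1=22
$t5=4+1=5
cmp $t5, 9  (cmp 5,9)
bne top: taken
$t3=22<<1=44
$t5=5+1=6
cmp $t5, 9  (cmp 6,9)
bne top: taken
$t3=44<<1=88
$t5=6+1=7
cmp $t5, 9  (cmp 7,9)
bne top: taken
$t3=88<<1=176
$t5=7+1=8
cmp $t5, 9  (cmp 8,9)
bne top: taken
$t3=176<<1=352
$t5=8+1=9
cmp $t5, 9  (cmp 9,9)
bne top: not taken
halt.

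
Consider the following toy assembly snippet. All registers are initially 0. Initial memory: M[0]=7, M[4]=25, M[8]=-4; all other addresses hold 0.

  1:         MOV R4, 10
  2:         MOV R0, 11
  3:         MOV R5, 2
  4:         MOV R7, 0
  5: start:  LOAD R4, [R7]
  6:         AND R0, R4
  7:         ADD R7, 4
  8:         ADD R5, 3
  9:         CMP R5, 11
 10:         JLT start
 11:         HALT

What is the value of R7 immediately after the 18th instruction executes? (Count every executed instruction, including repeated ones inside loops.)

R4=10
R0=11
R5=2
R7=0
R4=M[0]=7
R0=11&7=3
R7=0+4=4
R5=2+3=5
CMP R5, 11  (cmp 5,11)
JLT start: taken
R4=M[4]=25
R0=3&25=1
R7=4+4=8
R5=5+3=8
CMP R5, 11  (cmp 8,11)
JLT start: taken
R4=M[8]=-4
R0=1&(-4)=0
After step 18: R7 = 8.

8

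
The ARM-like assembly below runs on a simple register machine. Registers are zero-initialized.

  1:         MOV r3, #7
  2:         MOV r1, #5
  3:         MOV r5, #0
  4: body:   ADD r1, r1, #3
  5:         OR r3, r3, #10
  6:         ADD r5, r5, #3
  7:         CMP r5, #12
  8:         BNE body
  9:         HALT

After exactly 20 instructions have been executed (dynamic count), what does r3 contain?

MOV r3, #7 → r3=7
MOV r1, #5 → r1=5
MOV r5, #0 → r5=0
ADD r1, r1, #3 → r1=5+3=8
OR r3, r3, #10 → r3=7|10=15
ADD r5, r5, #3 → r5=0+3=3
CMP r5, #12  (cmp 3,12)
BNE body: taken
ADD r1, r1, #3 → r1=8+3=11
OR r3, r3, #10 → r3=15|10=15
ADD r5, r5, #3 → r5=3+3=6
CMP r5, #12  (cmp 6,12)
BNE body: taken
ADD r1, r1, #3 → r1=11+3=14
OR r3, r3, #10 → r3=15|10=15
ADD r5, r5, #3 → r5=6+3=9
CMP r5, #12  (cmp 9,12)
BNE body: taken
ADD r1, r1, #3 → r1=14+3=17
OR r3, r3, #10 → r3=15|10=15
After step 20: r3 = 15.

15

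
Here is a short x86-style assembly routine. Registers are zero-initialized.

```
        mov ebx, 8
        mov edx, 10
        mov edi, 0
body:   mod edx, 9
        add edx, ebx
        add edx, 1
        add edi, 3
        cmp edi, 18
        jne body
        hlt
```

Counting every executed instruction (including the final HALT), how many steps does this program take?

40

mov ebx, 8 → ebx=8
mov edx, 10 → edx=10
mov edi, 0 → edi=0
mod edx, 9 → edx=10%9=1
add edx, ebx → edx=1+8=9
add edx, 1 → edx=9+1=10
add edi, 3 → edi=0+3=3
cmp edi, 18  (cmp 3,18)
jne body: taken
mod edx, 9 → edx=10%9=1
add edx, ebx → edx=1+8=9
add edx, 1 → edx=9+1=10
add edi, 3 → edi=3+3=6
cmp edi, 18  (cmp 6,18)
jne body: taken
mod edx, 9 → edx=10%9=1
add edx, ebx → edx=1+8=9
add edx, 1 → edx=9+1=10
add edi, 3 → edi=6+3=9
cmp edi, 18  (cmp 9,18)
jne body: taken
mod edx, 9 → edx=10%9=1
add edx, ebx → edx=1+8=9
add edx, 1 → edx=9+1=10
add edi, 3 → edi=9+3=12
cmp edi, 18  (cmp 12,18)
jne body: taken
mod edx, 9 → edx=10%9=1
add edx, ebx → edx=1+8=9
add edx, 1 → edx=9+1=10
add edi, 3 → edi=12+3=15
cmp edi, 18  (cmp 15,18)
jne body: taken
mod edx, 9 → edx=10%9=1
add edx, ebx → edx=1+8=9
add edx, 1 → edx=9+1=10
add edi, 3 → edi=15+3=18
cmp edi, 18  (cmp 18,18)
jne body: not taken
halt.
Total executed instructions: 40.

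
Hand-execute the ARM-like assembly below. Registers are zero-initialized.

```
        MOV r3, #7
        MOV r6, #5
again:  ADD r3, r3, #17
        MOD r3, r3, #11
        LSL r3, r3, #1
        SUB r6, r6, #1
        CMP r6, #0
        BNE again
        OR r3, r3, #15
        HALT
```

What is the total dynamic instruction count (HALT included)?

34

after MOV r3, #7: r3=7
after MOV r6, #5: r6=5
after ADD r3, r3, #17: r3=7+17=24
after MOD r3, r3, #11: r3=24%11=2
after LSL r3, r3, #1: r3=2<<1=4
after SUB r6, r6, #1: r6=5-1=4
CMP r6, #0  (cmp 4,0)
BNE again: taken
after ADD r3, r3, #17: r3=4+17=21
after MOD r3, r3, #11: r3=21%11=10
after LSL r3, r3, #1: r3=10<<1=20
after SUB r6, r6, #1: r6=4-1=3
CMP r6, #0  (cmp 3,0)
BNE again: taken
after ADD r3, r3, #17: r3=20+17=37
after MOD r3, r3, #11: r3=37%11=4
after LSL r3, r3, #1: r3=4<<1=8
after SUB r6, r6, #1: r6=3-1=2
CMP r6, #0  (cmp 2,0)
BNE again: taken
after ADD r3, r3, #17: r3=8+17=25
after MOD r3, r3, #11: r3=25%11=3
after LSL r3, r3, #1: r3=3<<1=6
after SUB r6, r6, #1: r6=2-1=1
CMP r6, #0  (cmp 1,0)
BNE again: taken
after ADD r3, r3, #17: r3=6+17=23
after MOD r3, r3, #11: r3=23%11=1
after LSL r3, r3, #1: r3=1<<1=2
after SUB r6, r6, #1: r6=1-1=0
CMP r6, #0  (cmp 0,0)
BNE again: not taken
after OR r3, r3, #15: r3=2|15=15
halt.
Total executed instructions: 34.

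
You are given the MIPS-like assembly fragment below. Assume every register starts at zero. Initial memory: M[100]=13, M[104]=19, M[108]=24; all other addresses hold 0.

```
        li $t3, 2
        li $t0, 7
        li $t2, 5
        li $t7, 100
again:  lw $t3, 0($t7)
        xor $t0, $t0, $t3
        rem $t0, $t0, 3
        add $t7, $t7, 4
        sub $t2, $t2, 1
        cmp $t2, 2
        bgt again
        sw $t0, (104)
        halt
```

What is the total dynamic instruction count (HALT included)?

$t3=2
$t0=7
$t2=5
$t7=100
$t3=M[100]=13
$t0=7^13=10
$t0=10%3=1
$t7=100+4=104
$t2=5-1=4
cmp $t2, 2  (cmp 4,2)
bgt again: taken
$t3=M[104]=19
$t0=1^19=18
$t0=18%3=0
$t7=104+4=108
$t2=4-1=3
cmp $t2, 2  (cmp 3,2)
bgt again: taken
$t3=M[108]=24
$t0=0^24=24
$t0=24%3=0
$t7=108+4=112
$t2=3-1=2
cmp $t2, 2  (cmp 2,2)
bgt again: not taken
sw $t0, (104) → M[104]=0
halt.
Total executed instructions: 27.

27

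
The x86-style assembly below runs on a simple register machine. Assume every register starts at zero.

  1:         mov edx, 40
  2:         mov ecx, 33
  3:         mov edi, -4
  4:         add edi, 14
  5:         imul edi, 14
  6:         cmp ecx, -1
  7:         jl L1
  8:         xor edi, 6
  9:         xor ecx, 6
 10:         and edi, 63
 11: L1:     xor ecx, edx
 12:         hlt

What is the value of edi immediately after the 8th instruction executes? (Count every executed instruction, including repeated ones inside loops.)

138

edx=40
ecx=33
edi=-4
edi=(-4)+14=10
edi=10*14=140
cmp ecx, -1  (cmp 33,-1)
jl L1: not taken
edi=140^6=138
After step 8: edi = 138.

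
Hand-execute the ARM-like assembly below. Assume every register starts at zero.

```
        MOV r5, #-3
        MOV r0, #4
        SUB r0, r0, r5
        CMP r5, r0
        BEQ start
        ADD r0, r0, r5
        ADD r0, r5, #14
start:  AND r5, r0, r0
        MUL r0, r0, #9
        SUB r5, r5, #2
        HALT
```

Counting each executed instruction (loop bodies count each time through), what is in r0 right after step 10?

r5=-3
r0=4
r0=4-(-3)=7
CMP r5, r0  (cmp -3,7)
BEQ start: not taken
r0=7+(-3)=4
r0=(-3)+14=11
r5=11&11=11
r0=11*9=99
r5=11-2=9
After step 10: r0 = 99.

99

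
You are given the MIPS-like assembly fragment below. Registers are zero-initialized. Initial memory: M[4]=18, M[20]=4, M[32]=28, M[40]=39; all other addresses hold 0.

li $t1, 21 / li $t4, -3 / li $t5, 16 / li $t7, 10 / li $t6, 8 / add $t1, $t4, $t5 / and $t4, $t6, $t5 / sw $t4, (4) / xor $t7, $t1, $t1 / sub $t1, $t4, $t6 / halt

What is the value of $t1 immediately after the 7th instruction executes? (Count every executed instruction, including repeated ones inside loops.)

13

$t1=21
$t4=-3
$t5=16
$t7=10
$t6=8
$t1=(-3)+16=13
$t4=8&16=0
After step 7: $t1 = 13.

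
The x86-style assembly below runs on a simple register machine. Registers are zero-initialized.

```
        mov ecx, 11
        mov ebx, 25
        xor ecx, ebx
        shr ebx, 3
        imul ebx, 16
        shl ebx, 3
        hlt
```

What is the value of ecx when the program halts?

18

after mov ecx, 11: ecx=11
after mov ebx, 25: ebx=25
after xor ecx, ebx: ecx=11^25=18
after shr ebx, 3: ebx=25>>3=3
after imul ebx, 16: ebx=3*16=48
after shl ebx, 3: ebx=48<<3=384
halt.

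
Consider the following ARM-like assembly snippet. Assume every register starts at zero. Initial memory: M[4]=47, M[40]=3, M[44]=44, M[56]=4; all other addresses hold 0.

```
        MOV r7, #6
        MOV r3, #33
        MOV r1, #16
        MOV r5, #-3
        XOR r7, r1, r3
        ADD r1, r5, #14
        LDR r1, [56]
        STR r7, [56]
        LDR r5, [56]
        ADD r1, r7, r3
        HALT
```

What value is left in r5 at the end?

MOV r7, #6 → r7=6
MOV r3, #33 → r3=33
MOV r1, #16 → r1=16
MOV r5, #-3 → r5=-3
XOR r7, r1, r3 → r7=16^33=49
ADD r1, r5, #14 → r1=(-3)+14=11
LDR r1, [56] → r1=M[56]=4
STR r7, [56] → M[56]=49
LDR r5, [56] → r5=M[56]=49
ADD r1, r7, r3 → r1=49+33=82
halt.

49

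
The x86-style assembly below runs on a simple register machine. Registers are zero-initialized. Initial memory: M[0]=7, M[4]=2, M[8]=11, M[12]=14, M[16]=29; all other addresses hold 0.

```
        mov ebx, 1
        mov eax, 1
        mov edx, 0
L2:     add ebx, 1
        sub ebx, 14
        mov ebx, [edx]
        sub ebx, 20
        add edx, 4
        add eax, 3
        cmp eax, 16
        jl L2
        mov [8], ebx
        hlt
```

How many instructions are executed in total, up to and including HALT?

45

mov ebx, 1 → ebx=1
mov eax, 1 → eax=1
mov edx, 0 → edx=0
add ebx, 1 → ebx=1+1=2
sub ebx, 14 → ebx=2-14=-12
mov ebx, [edx] → ebx=M[0]=7
sub ebx, 20 → ebx=7-20=-13
add edx, 4 → edx=0+4=4
add eax, 3 → eax=1+3=4
cmp eax, 16  (cmp 4,16)
jl L2: taken
add ebx, 1 → ebx=(-13)+1=-12
sub ebx, 14 → ebx=(-12)-14=-26
mov ebx, [edx] → ebx=M[4]=2
sub ebx, 20 → ebx=2-20=-18
add edx, 4 → edx=4+4=8
add eax, 3 → eax=4+3=7
cmp eax, 16  (cmp 7,16)
jl L2: taken
add ebx, 1 → ebx=(-18)+1=-17
sub ebx, 14 → ebx=(-17)-14=-31
mov ebx, [edx] → ebx=M[8]=11
sub ebx, 20 → ebx=11-20=-9
add edx, 4 → edx=8+4=12
add eax, 3 → eax=7+3=10
cmp eax, 16  (cmp 10,16)
jl L2: taken
add ebx, 1 → ebx=(-9)+1=-8
sub ebx, 14 → ebx=(-8)-14=-22
mov ebx, [edx] → ebx=M[12]=14
sub ebx, 20 → ebx=14-20=-6
add edx, 4 → edx=12+4=16
add eax, 3 → eax=10+3=13
cmp eax, 16  (cmp 13,16)
jl L2: taken
add ebx, 1 → ebx=(-6)+1=-5
sub ebx, 14 → ebx=(-5)-14=-19
mov ebx, [edx] → ebx=M[16]=29
sub ebx, 20 → ebx=29-20=9
add edx, 4 → edx=16+4=20
add eax, 3 → eax=13+3=16
cmp eax, 16  (cmp 16,16)
jl L2: not taken
mov [8], ebx → M[8]=9
halt.
Total executed instructions: 45.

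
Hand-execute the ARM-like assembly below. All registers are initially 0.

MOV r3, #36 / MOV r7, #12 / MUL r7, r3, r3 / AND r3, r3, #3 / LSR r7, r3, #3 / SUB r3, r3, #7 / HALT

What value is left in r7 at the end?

0

MOV r3, #36 → r3=36
MOV r7, #12 → r7=12
MUL r7, r3, r3 → r7=36*36=1296
AND r3, r3, #3 → r3=36&3=0
LSR r7, r3, #3 → r7=0>>3=0
SUB r3, r3, #7 → r3=0-7=-7
halt.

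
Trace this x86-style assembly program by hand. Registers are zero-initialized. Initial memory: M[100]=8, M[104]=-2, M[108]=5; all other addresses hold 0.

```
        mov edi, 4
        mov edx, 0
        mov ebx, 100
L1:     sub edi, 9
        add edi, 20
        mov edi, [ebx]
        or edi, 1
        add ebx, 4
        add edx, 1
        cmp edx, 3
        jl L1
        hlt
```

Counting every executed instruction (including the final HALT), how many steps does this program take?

mov edi, 4 → edi=4
mov edx, 0 → edx=0
mov ebx, 100 → ebx=100
sub edi, 9 → edi=4-9=-5
add edi, 20 → edi=(-5)+20=15
mov edi, [ebx] → edi=M[100]=8
or edi, 1 → edi=8|1=9
add ebx, 4 → ebx=100+4=104
add edx, 1 → edx=0+1=1
cmp edx, 3  (cmp 1,3)
jl L1: taken
sub edi, 9 → edi=9-9=0
add edi, 20 → edi=0+20=20
mov edi, [ebx] → edi=M[104]=-2
or edi, 1 → edi=(-2)|1=-1
add ebx, 4 → ebx=104+4=108
add edx, 1 → edx=1+1=2
cmp edx, 3  (cmp 2,3)
jl L1: taken
sub edi, 9 → edi=(-1)-9=-10
add edi, 20 → edi=(-10)+20=10
mov edi, [ebx] → edi=M[108]=5
or edi, 1 → edi=5|1=5
add ebx, 4 → ebx=108+4=112
add edx, 1 → edx=2+1=3
cmp edx, 3  (cmp 3,3)
jl L1: not taken
halt.
Total executed instructions: 28.

28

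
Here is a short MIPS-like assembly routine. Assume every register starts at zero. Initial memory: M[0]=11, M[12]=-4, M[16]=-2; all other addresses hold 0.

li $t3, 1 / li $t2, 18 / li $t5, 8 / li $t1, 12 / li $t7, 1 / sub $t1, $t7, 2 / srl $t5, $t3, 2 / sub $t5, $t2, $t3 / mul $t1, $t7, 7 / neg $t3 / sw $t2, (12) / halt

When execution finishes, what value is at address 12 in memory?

18

after li $t3, 1: $t3=1
after li $t2, 18: $t2=18
after li $t5, 8: $t5=8
after li $t1, 12: $t1=12
after li $t7, 1: $t7=1
after sub $t1, $t7, 2: $t1=1-2=-1
after srl $t5, $t3, 2: $t5=1>>2=0
after sub $t5, $t2, $t3: $t5=18-1=17
after mul $t1, $t7, 7: $t1=1*7=7
after neg $t3: $t3=-(1)=-1
sw $t2, (12) → M[12]=18
halt.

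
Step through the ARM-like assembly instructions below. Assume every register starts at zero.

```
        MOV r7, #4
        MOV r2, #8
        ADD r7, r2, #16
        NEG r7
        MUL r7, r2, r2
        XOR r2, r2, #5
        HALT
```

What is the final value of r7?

64

r7=4
r2=8
r7=8+16=24
r7=-(24)=-24
r7=8*8=64
r2=8^5=13
halt.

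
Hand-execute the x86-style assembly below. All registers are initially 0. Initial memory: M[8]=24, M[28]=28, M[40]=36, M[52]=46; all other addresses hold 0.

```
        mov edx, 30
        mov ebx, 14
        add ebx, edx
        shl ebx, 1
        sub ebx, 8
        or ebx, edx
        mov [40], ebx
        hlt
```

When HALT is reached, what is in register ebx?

94

edx=30
ebx=14
ebx=14+30=44
ebx=44<<1=88
ebx=88-8=80
ebx=80|30=94
mov [40], ebx → M[40]=94
halt.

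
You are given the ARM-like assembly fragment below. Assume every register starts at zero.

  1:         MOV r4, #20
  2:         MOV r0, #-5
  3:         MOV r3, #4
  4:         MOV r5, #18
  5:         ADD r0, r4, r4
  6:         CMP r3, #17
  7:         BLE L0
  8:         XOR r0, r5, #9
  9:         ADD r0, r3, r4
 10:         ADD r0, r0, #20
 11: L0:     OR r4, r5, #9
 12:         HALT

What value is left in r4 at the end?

27

r4=20
r0=-5
r3=4
r5=18
r0=20+20=40
CMP r3, #17  (cmp 4,17)
BLE L0: taken
r4=18|9=27
halt.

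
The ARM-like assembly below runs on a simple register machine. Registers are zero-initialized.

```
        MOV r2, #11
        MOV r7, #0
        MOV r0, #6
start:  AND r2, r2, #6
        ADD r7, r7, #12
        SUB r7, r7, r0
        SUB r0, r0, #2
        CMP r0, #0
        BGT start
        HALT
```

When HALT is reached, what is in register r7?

24

after MOV r2, #11: r2=11
after MOV r7, #0: r7=0
after MOV r0, #6: r0=6
after AND r2, r2, #6: r2=11&6=2
after ADD r7, r7, #12: r7=0+12=12
after SUB r7, r7, r0: r7=12-6=6
after SUB r0, r0, #2: r0=6-2=4
CMP r0, #0  (cmp 4,0)
BGT start: taken
after AND r2, r2, #6: r2=2&6=2
after ADD r7, r7, #12: r7=6+12=18
after SUB r7, r7, r0: r7=18-4=14
after SUB r0, r0, #2: r0=4-2=2
CMP r0, #0  (cmp 2,0)
BGT start: taken
after AND r2, r2, #6: r2=2&6=2
after ADD r7, r7, #12: r7=14+12=26
after SUB r7, r7, r0: r7=26-2=24
after SUB r0, r0, #2: r0=2-2=0
CMP r0, #0  (cmp 0,0)
BGT start: not taken
halt.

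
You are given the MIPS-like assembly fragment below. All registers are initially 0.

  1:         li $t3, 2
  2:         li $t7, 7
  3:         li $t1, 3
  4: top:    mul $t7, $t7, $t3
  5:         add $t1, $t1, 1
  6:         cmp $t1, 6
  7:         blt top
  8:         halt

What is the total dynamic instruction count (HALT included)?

after li $t3, 2: $t3=2
after li $t7, 7: $t7=7
after li $t1, 3: $t1=3
after mul $t7, $t7, $t3: $t7=7*2=14
after add $t1, $t1, 1: $t1=3+1=4
cmp $t1, 6  (cmp 4,6)
blt top: taken
after mul $t7, $t7, $t3: $t7=14*2=28
after add $t1, $t1, 1: $t1=4+1=5
cmp $t1, 6  (cmp 5,6)
blt top: taken
after mul $t7, $t7, $t3: $t7=28*2=56
after add $t1, $t1, 1: $t1=5+1=6
cmp $t1, 6  (cmp 6,6)
blt top: not taken
halt.
Total executed instructions: 16.

16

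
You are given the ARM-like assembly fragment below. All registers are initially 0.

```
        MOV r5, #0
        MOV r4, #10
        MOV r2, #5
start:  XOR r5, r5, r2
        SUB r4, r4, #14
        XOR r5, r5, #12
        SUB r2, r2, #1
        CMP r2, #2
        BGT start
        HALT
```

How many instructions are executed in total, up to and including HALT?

after MOV r5, #0: r5=0
after MOV r4, #10: r4=10
after MOV r2, #5: r2=5
after XOR r5, r5, r2: r5=0^5=5
after SUB r4, r4, #14: r4=10-14=-4
after XOR r5, r5, #12: r5=5^12=9
after SUB r2, r2, #1: r2=5-1=4
CMP r2, #2  (cmp 4,2)
BGT start: taken
after XOR r5, r5, r2: r5=9^4=13
after SUB r4, r4, #14: r4=(-4)-14=-18
after XOR r5, r5, #12: r5=13^12=1
after SUB r2, r2, #1: r2=4-1=3
CMP r2, #2  (cmp 3,2)
BGT start: taken
after XOR r5, r5, r2: r5=1^3=2
after SUB r4, r4, #14: r4=(-18)-14=-32
after XOR r5, r5, #12: r5=2^12=14
after SUB r2, r2, #1: r2=3-1=2
CMP r2, #2  (cmp 2,2)
BGT start: not taken
halt.
Total executed instructions: 22.

22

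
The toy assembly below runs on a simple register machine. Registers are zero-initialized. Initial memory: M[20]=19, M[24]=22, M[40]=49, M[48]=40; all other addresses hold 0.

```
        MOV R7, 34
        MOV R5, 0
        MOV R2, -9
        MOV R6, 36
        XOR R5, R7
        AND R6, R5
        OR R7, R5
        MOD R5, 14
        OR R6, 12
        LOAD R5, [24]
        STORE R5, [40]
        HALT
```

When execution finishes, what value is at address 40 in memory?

MOV R7, 34 → R7=34
MOV R5, 0 → R5=0
MOV R2, -9 → R2=-9
MOV R6, 36 → R6=36
XOR R5, R7 → R5=0^34=34
AND R6, R5 → R6=36&34=32
OR R7, R5 → R7=34|34=34
MOD R5, 14 → R5=34%14=6
OR R6, 12 → R6=32|12=44
LOAD R5, [24] → R5=M[24]=22
STORE R5, [40] → M[40]=22
halt.

22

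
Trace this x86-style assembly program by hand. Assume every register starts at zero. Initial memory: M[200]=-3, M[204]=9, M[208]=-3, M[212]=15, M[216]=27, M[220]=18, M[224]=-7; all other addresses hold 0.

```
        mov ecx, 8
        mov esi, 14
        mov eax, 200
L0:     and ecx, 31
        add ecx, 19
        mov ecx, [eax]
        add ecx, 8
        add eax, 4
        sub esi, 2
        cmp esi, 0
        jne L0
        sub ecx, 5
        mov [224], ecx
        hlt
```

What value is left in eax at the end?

after mov ecx, 8: ecx=8
after mov esi, 14: esi=14
after mov eax, 200: eax=200
after and ecx, 31: ecx=8&31=8
after add ecx, 19: ecx=8+19=27
after mov ecx, [eax]: ecx=M[200]=-3
after add ecx, 8: ecx=(-3)+8=5
after add eax, 4: eax=200+4=204
after sub esi, 2: esi=14-2=12
cmp esi, 0  (cmp 12,0)
jne L0: taken
after and ecx, 31: ecx=5&31=5
after add ecx, 19: ecx=5+19=24
after mov ecx, [eax]: ecx=M[204]=9
after add ecx, 8: ecx=9+8=17
after add eax, 4: eax=204+4=208
after sub esi, 2: esi=12-2=10
cmp esi, 0  (cmp 10,0)
jne L0: taken
after and ecx, 31: ecx=17&31=17
after add ecx, 19: ecx=17+19=36
after mov ecx, [eax]: ecx=M[208]=-3
after add ecx, 8: ecx=(-3)+8=5
after add eax, 4: eax=208+4=212
after sub esi, 2: esi=10-2=8
cmp esi, 0  (cmp 8,0)
jne L0: taken
after and ecx, 31: ecx=5&31=5
after add ecx, 19: ecx=5+19=24
after mov ecx, [eax]: ecx=M[212]=15
after add ecx, 8: ecx=15+8=23
after add eax, 4: eax=212+4=216
after sub esi, 2: esi=8-2=6
cmp esi, 0  (cmp 6,0)
jne L0: taken
after and ecx, 31: ecx=23&31=23
after add ecx, 19: ecx=23+19=42
after mov ecx, [eax]: ecx=M[216]=27
after add ecx, 8: ecx=27+8=35
after add eax, 4: eax=216+4=220
after sub esi, 2: esi=6-2=4
cmp esi, 0  (cmp 4,0)
jne L0: taken
after and ecx, 31: ecx=35&31=3
after add ecx, 19: ecx=3+19=22
after mov ecx, [eax]: ecx=M[220]=18
after add ecx, 8: ecx=18+8=26
after add eax, 4: eax=220+4=224
after sub esi, 2: esi=4-2=2
cmp esi, 0  (cmp 2,0)
jne L0: taken
after and ecx, 31: ecx=26&31=26
after add ecx, 19: ecx=26+19=45
after mov ecx, [eax]: ecx=M[224]=-7
after add ecx, 8: ecx=(-7)+8=1
after add eax, 4: eax=224+4=228
after sub esi, 2: esi=2-2=0
cmp esi, 0  (cmp 0,0)
jne L0: not taken
after sub ecx, 5: ecx=1-5=-4
mov [224], ecx → M[224]=-4
halt.

228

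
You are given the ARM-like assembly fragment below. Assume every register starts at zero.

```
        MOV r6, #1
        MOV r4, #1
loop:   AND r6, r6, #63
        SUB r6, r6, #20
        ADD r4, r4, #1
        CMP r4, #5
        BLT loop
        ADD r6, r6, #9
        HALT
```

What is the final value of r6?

r6=1
r4=1
r6=1&63=1
r6=1-20=-19
r4=1+1=2
CMP r4, #5  (cmp 2,5)
BLT loop: taken
r6=(-19)&63=45
r6=45-20=25
r4=2+1=3
CMP r4, #5  (cmp 3,5)
BLT loop: taken
r6=25&63=25
r6=25-20=5
r4=3+1=4
CMP r4, #5  (cmp 4,5)
BLT loop: taken
r6=5&63=5
r6=5-20=-15
r4=4+1=5
CMP r4, #5  (cmp 5,5)
BLT loop: not taken
r6=(-15)+9=-6
halt.

-6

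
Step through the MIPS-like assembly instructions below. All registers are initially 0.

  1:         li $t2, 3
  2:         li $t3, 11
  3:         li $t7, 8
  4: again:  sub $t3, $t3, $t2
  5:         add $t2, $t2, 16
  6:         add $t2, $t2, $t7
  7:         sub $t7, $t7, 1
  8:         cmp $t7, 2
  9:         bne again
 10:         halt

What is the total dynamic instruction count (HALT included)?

$t2=3
$t3=11
$t7=8
$t3=11-3=8
$t2=3+16=19
$t2=19+8=27
$t7=8-1=7
cmp $t7, 2  (cmp 7,2)
bne again: taken
$t3=8-27=-19
$t2=27+16=43
$t2=43+7=50
$t7=7-1=6
cmp $t7, 2  (cmp 6,2)
bne again: taken
$t3=(-19)-50=-69
$t2=50+16=66
$t2=66+6=72
$t7=6-1=5
cmp $t7, 2  (cmp 5,2)
bne again: taken
$t3=(-69)-72=-141
$t2=72+16=88
$t2=88+5=93
$t7=5-1=4
cmp $t7, 2  (cmp 4,2)
bne again: taken
$t3=(-141)-93=-234
$t2=93+16=109
$t2=109+4=113
$t7=4-1=3
cmp $t7, 2  (cmp 3,2)
bne again: taken
$t3=(-234)-113=-347
$t2=113+16=129
$t2=129+3=132
$t7=3-1=2
cmp $t7, 2  (cmp 2,2)
bne again: not taken
halt.
Total executed instructions: 40.

40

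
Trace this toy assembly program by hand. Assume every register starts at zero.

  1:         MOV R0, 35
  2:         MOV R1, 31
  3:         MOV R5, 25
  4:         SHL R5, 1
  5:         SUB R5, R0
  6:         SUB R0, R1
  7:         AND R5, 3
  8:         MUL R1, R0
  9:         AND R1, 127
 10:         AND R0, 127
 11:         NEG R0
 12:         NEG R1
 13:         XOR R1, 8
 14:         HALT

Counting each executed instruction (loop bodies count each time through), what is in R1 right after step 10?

R0=35
R1=31
R5=25
R5=25<<1=50
R5=50-35=15
R0=35-31=4
R5=15&3=3
R1=31*4=124
R1=124&127=124
R0=4&127=4
After step 10: R1 = 124.

124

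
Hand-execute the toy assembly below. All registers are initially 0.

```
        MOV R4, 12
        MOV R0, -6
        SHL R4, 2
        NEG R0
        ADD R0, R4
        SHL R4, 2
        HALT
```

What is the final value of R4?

192

MOV R4, 12 → R4=12
MOV R0, -6 → R0=-6
SHL R4, 2 → R4=12<<2=48
NEG R0 → R0=-(-6)=6
ADD R0, R4 → R0=6+48=54
SHL R4, 2 → R4=48<<2=192
halt.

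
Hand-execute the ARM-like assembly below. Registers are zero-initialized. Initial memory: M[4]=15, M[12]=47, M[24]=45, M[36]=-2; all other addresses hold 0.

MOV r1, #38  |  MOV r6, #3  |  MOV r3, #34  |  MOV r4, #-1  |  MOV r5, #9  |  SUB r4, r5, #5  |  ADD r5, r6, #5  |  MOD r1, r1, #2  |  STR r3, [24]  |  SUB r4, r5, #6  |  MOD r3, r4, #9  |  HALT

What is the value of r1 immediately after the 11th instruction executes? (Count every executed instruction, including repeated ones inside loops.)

MOV r1, #38 → r1=38
MOV r6, #3 → r6=3
MOV r3, #34 → r3=34
MOV r4, #-1 → r4=-1
MOV r5, #9 → r5=9
SUB r4, r5, #5 → r4=9-5=4
ADD r5, r6, #5 → r5=3+5=8
MOD r1, r1, #2 → r1=38%2=0
STR r3, [24] → M[24]=34
SUB r4, r5, #6 → r4=8-6=2
MOD r3, r4, #9 → r3=2%9=2
After step 11: r1 = 0.

0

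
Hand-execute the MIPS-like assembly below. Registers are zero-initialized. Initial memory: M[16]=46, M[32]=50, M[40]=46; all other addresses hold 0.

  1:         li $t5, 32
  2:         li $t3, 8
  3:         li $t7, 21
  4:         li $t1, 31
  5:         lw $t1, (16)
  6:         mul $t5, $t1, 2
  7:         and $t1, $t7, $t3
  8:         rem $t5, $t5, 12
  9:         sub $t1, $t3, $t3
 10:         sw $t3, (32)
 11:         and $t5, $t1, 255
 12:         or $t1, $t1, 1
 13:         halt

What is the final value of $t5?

0

li $t5, 32 → $t5=32
li $t3, 8 → $t3=8
li $t7, 21 → $t7=21
li $t1, 31 → $t1=31
lw $t1, (16) → $t1=M[16]=46
mul $t5, $t1, 2 → $t5=46*2=92
and $t1, $t7, $t3 → $t1=21&8=0
rem $t5, $t5, 12 → $t5=92%12=8
sub $t1, $t3, $t3 → $t1=8-8=0
sw $t3, (32) → M[32]=8
and $t5, $t1, 255 → $t5=0&255=0
or $t1, $t1, 1 → $t1=0|1=1
halt.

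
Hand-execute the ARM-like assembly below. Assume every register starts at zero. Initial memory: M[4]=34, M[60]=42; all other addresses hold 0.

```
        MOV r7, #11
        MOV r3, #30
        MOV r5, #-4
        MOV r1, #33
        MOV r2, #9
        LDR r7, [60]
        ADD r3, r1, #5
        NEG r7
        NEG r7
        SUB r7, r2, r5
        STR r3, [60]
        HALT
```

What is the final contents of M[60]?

38

r7=11
r3=30
r5=-4
r1=33
r2=9
r7=M[60]=42
r3=33+5=38
r7=-(42)=-42
r7=-(-42)=42
r7=9-(-4)=13
STR r3, [60] → M[60]=38
halt.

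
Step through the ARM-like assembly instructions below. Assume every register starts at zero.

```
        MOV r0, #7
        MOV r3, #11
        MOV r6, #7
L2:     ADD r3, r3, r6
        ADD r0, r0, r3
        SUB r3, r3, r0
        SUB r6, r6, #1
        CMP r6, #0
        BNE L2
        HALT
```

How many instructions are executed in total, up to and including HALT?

after MOV r0, #7: r0=7
after MOV r3, #11: r3=11
after MOV r6, #7: r6=7
after ADD r3, r3, r6: r3=11+7=18
after ADD r0, r0, r3: r0=7+18=25
after SUB r3, r3, r0: r3=18-25=-7
after SUB r6, r6, #1: r6=7-1=6
CMP r6, #0  (cmp 6,0)
BNE L2: taken
after ADD r3, r3, r6: r3=(-7)+6=-1
after ADD r0, r0, r3: r0=25+(-1)=24
after SUB r3, r3, r0: r3=(-1)-24=-25
after SUB r6, r6, #1: r6=6-1=5
CMP r6, #0  (cmp 5,0)
BNE L2: taken
after ADD r3, r3, r6: r3=(-25)+5=-20
after ADD r0, r0, r3: r0=24+(-20)=4
after SUB r3, r3, r0: r3=(-20)-4=-24
after SUB r6, r6, #1: r6=5-1=4
CMP r6, #0  (cmp 4,0)
BNE L2: taken
after ADD r3, r3, r6: r3=(-24)+4=-20
after ADD r0, r0, r3: r0=4+(-20)=-16
after SUB r3, r3, r0: r3=(-20)-(-16)=-4
after SUB r6, r6, #1: r6=4-1=3
CMP r6, #0  (cmp 3,0)
BNE L2: taken
after ADD r3, r3, r6: r3=(-4)+3=-1
after ADD r0, r0, r3: r0=(-16)+(-1)=-17
after SUB r3, r3, r0: r3=(-1)-(-17)=16
after SUB r6, r6, #1: r6=3-1=2
CMP r6, #0  (cmp 2,0)
BNE L2: taken
after ADD r3, r3, r6: r3=16+2=18
after ADD r0, r0, r3: r0=(-17)+18=1
after SUB r3, r3, r0: r3=18-1=17
after SUB r6, r6, #1: r6=2-1=1
CMP r6, #0  (cmp 1,0)
BNE L2: taken
after ADD r3, r3, r6: r3=17+1=18
after ADD r0, r0, r3: r0=1+18=19
after SUB r3, r3, r0: r3=18-19=-1
after SUB r6, r6, #1: r6=1-1=0
CMP r6, #0  (cmp 0,0)
BNE L2: not taken
halt.
Total executed instructions: 46.

46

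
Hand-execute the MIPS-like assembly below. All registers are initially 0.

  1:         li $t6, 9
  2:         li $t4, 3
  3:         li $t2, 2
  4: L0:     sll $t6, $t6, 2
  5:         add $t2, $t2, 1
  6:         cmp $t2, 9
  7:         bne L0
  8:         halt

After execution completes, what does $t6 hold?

147456

li $t6, 9 → $t6=9
li $t4, 3 → $t4=3
li $t2, 2 → $t2=2
sll $t6, $t6, 2 → $t6=9<<2=36
add $t2, $t2, 1 → $t2=2+1=3
cmp $t2, 9  (cmp 3,9)
bne L0: taken
sll $t6, $t6, 2 → $t6=36<<2=144
add $t2, $t2, 1 → $t2=3+1=4
cmp $t2, 9  (cmp 4,9)
bne L0: taken
sll $t6, $t6, 2 → $t6=144<<2=576
add $t2, $t2, 1 → $t2=4+1=5
cmp $t2, 9  (cmp 5,9)
bne L0: taken
sll $t6, $t6, 2 → $t6=576<<2=2304
add $t2, $t2, 1 → $t2=5+1=6
cmp $t2, 9  (cmp 6,9)
bne L0: taken
sll $t6, $t6, 2 → $t6=2304<<2=9216
add $t2, $t2, 1 → $t2=6+1=7
cmp $t2, 9  (cmp 7,9)
bne L0: taken
sll $t6, $t6, 2 → $t6=9216<<2=36864
add $t2, $t2, 1 → $t2=7+1=8
cmp $t2, 9  (cmp 8,9)
bne L0: taken
sll $t6, $t6, 2 → $t6=36864<<2=147456
add $t2, $t2, 1 → $t2=8+1=9
cmp $t2, 9  (cmp 9,9)
bne L0: not taken
halt.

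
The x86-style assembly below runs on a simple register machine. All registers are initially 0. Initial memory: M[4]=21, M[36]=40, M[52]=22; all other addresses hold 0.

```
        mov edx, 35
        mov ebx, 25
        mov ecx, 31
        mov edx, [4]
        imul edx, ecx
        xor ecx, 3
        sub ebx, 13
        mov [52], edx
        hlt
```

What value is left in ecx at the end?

mov edx, 35 → edx=35
mov ebx, 25 → ebx=25
mov ecx, 31 → ecx=31
mov edx, [4] → edx=M[4]=21
imul edx, ecx → edx=21*31=651
xor ecx, 3 → ecx=31^3=28
sub ebx, 13 → ebx=25-13=12
mov [52], edx → M[52]=651
halt.

28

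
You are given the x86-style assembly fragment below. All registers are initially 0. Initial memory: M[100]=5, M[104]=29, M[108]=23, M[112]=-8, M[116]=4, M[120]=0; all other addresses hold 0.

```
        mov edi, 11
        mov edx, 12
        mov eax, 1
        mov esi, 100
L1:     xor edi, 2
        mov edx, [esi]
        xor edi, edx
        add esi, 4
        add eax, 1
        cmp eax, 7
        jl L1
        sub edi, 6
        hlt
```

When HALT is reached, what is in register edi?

-14

edi=11
edx=12
eax=1
esi=100
edi=11^2=9
edx=M[100]=5
edi=9^5=12
esi=100+4=104
eax=1+1=2
cmp eax, 7  (cmp 2,7)
jl L1: taken
edi=12^2=14
edx=M[104]=29
edi=14^29=19
esi=104+4=108
eax=2+1=3
cmp eax, 7  (cmp 3,7)
jl L1: taken
edi=19^2=17
edx=M[108]=23
edi=17^23=6
esi=108+4=112
eax=3+1=4
cmp eax, 7  (cmp 4,7)
jl L1: taken
edi=6^2=4
edx=M[112]=-8
edi=4^(-8)=-4
esi=112+4=116
eax=4+1=5
cmp eax, 7  (cmp 5,7)
jl L1: taken
edi=(-4)^2=-2
edx=M[116]=4
edi=(-2)^4=-6
esi=116+4=120
eax=5+1=6
cmp eax, 7  (cmp 6,7)
jl L1: taken
edi=(-6)^2=-8
edx=M[120]=0
edi=(-8)^0=-8
esi=120+4=124
eax=6+1=7
cmp eax, 7  (cmp 7,7)
jl L1: not taken
edi=(-8)-6=-14
halt.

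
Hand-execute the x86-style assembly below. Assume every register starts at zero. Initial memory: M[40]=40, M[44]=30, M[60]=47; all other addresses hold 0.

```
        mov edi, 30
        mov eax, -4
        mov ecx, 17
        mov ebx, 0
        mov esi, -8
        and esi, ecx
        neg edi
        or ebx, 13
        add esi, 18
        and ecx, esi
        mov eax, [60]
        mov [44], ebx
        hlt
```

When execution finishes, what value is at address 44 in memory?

13

mov edi, 30 → edi=30
mov eax, -4 → eax=-4
mov ecx, 17 → ecx=17
mov ebx, 0 → ebx=0
mov esi, -8 → esi=-8
and esi, ecx → esi=(-8)&17=16
neg edi → edi=-(30)=-30
or ebx, 13 → ebx=0|13=13
add esi, 18 → esi=16+18=34
and ecx, esi → ecx=17&34=0
mov eax, [60] → eax=M[60]=47
mov [44], ebx → M[44]=13
halt.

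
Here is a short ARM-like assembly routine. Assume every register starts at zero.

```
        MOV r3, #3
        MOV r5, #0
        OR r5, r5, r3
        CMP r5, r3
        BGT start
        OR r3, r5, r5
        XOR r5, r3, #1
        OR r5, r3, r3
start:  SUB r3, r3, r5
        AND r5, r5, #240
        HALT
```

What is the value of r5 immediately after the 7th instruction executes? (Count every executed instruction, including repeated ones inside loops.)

after MOV r3, #3: r3=3
after MOV r5, #0: r5=0
after OR r5, r5, r3: r5=0|3=3
CMP r5, r3  (cmp 3,3)
BGT start: not taken
after OR r3, r5, r5: r3=3|3=3
after XOR r5, r3, #1: r5=3^1=2
After step 7: r5 = 2.

2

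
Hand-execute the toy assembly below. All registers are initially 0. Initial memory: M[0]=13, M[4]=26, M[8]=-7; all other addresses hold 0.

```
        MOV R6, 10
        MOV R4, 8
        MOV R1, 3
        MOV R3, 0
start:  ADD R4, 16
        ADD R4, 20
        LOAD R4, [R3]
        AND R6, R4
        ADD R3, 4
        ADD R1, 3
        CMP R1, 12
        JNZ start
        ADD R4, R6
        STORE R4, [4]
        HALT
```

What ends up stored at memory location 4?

after MOV R6, 10: R6=10
after MOV R4, 8: R4=8
after MOV R1, 3: R1=3
after MOV R3, 0: R3=0
after ADD R4, 16: R4=8+16=24
after ADD R4, 20: R4=24+20=44
after LOAD R4, [R3]: R4=M[0]=13
after AND R6, R4: R6=10&13=8
after ADD R3, 4: R3=0+4=4
after ADD R1, 3: R1=3+3=6
CMP R1, 12  (cmp 6,12)
JNZ start: taken
after ADD R4, 16: R4=13+16=29
after ADD R4, 20: R4=29+20=49
after LOAD R4, [R3]: R4=M[4]=26
after AND R6, R4: R6=8&26=8
after ADD R3, 4: R3=4+4=8
after ADD R1, 3: R1=6+3=9
CMP R1, 12  (cmp 9,12)
JNZ start: taken
after ADD R4, 16: R4=26+16=42
after ADD R4, 20: R4=42+20=62
after LOAD R4, [R3]: R4=M[8]=-7
after AND R6, R4: R6=8&(-7)=8
after ADD R3, 4: R3=8+4=12
after ADD R1, 3: R1=9+3=12
CMP R1, 12  (cmp 12,12)
JNZ start: not taken
after ADD R4, R6: R4=(-7)+8=1
STORE R4, [4] → M[4]=1
halt.

1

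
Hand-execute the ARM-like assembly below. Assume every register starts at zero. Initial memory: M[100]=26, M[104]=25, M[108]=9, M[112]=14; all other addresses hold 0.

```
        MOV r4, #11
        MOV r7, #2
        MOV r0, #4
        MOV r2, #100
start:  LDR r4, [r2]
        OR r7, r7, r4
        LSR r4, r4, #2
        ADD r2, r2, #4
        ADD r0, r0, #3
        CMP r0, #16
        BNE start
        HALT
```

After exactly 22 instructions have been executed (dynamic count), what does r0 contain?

r4=11
r7=2
r0=4
r2=100
r4=M[100]=26
r7=2|26=26
r4=26>>2=6
r2=100+4=104
r0=4+3=7
CMP r0, #16  (cmp 7,16)
BNE start: taken
r4=M[104]=25
r7=26|25=27
r4=25>>2=6
r2=104+4=108
r0=7+3=10
CMP r0, #16  (cmp 10,16)
BNE start: taken
r4=M[108]=9
r7=27|9=27
r4=9>>2=2
r2=108+4=112
After step 22: r0 = 10.

10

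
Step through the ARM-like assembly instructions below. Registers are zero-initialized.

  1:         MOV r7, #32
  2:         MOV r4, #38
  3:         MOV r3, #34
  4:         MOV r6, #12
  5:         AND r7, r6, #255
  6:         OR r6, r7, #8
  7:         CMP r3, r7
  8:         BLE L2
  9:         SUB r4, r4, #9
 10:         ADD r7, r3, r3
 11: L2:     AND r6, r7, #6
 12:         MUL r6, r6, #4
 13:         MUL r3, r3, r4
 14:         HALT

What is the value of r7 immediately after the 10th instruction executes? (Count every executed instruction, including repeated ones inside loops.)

after MOV r7, #32: r7=32
after MOV r4, #38: r4=38
after MOV r3, #34: r3=34
after MOV r6, #12: r6=12
after AND r7, r6, #255: r7=12&255=12
after OR r6, r7, #8: r6=12|8=12
CMP r3, r7  (cmp 34,12)
BLE L2: not taken
after SUB r4, r4, #9: r4=38-9=29
after ADD r7, r3, r3: r7=34+34=68
After step 10: r7 = 68.

68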